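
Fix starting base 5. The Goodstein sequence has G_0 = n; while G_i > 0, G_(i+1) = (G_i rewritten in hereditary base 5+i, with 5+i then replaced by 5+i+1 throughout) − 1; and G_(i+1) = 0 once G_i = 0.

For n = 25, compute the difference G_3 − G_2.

step 0: 25 = 5^2; sub 6 for 5: 6^2; = 36; G_1 = 36−1 = 35
step 1: 35 = 5·6 + 5; sub 7 for 6: 5·7 + 5; = 40; G_2 = 40−1 = 39
step 2: 39 = 5·7 + 4; sub 8 for 7: 5·8 + 4; = 44; G_3 = 44−1 = 43

4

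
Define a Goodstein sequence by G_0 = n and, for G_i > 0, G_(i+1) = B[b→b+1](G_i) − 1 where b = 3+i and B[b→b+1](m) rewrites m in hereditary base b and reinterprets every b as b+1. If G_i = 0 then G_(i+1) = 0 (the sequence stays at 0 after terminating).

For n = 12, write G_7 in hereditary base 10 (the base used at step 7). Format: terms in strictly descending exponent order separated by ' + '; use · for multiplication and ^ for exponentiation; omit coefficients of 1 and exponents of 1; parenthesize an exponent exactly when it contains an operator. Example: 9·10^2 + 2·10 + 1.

7·10 + 5

G_0=12  [base 3] 3^2 + 3  →[3↦4]→  4^2 + 4 = 20  −1 ⇒ G_1=19
G_1=19  [base 4] 4^2 + 3  →[4↦5]→  5^2 + 3 = 28  −1 ⇒ G_2=27
G_2=27  [base 5] 5^2 + 2  →[5↦6]→  6^2 + 2 = 38  −1 ⇒ G_3=37
G_3=37  [base 6] 6^2 + 1  →[6↦7]→  7^2 + 1 = 50  −1 ⇒ G_4=49
G_4=49  [base 7] 7^2  →[7↦8]→  8^2 = 64  −1 ⇒ G_5=63
G_5=63  [base 8] 7·8 + 7  →[8↦9]→  7·9 + 7 = 70  −1 ⇒ G_6=69
G_6=69  [base 9] 7·9 + 6  →[9↦10]→  7·10 + 6 = 76  −1 ⇒ G_7=75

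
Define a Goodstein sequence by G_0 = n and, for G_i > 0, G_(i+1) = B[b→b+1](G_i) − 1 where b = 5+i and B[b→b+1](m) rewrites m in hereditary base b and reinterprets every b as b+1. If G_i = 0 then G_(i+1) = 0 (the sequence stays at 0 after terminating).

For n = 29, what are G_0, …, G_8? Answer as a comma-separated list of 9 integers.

29, 39, 51, 65, 81, 99, 107, 115, 123

base 5: 29 = 5^2 + 4; at 6: 6^2 + 4 = 40; next = 39
base 6: 39 = 6^2 + 3; at 7: 7^2 + 3 = 52; next = 51
base 7: 51 = 7^2 + 2; at 8: 8^2 + 2 = 66; next = 65
base 8: 65 = 8^2 + 1; at 9: 9^2 + 1 = 82; next = 81
base 9: 81 = 9^2; at 10: 10^2 = 100; next = 99
base 10: 99 = 9·10 + 9; at 11: 9·11 + 9 = 108; next = 107
base 11: 107 = 9·11 + 8; at 12: 9·12 + 8 = 116; next = 115
base 12: 115 = 9·12 + 7; at 13: 9·13 + 7 = 124; next = 123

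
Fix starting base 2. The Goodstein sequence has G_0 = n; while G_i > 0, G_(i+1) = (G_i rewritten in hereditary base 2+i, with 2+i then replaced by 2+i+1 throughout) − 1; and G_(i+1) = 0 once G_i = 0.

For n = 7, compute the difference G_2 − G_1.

step 0: 7 = 2^2 + 2 + 1; sub 3 for 2: 3^3 + 3 + 1; = 31; G_1 = 31−1 = 30
step 1: 30 = 3^3 + 3; sub 4 for 3: 4^4 + 4; = 260; G_2 = 260−1 = 259

229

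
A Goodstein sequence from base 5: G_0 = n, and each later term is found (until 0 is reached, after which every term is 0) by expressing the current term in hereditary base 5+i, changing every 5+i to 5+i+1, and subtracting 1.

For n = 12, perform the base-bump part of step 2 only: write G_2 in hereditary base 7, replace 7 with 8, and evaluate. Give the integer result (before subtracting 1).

16

i=0: 12 = 2·5 + 2 (b=5); 5→6: 2·6 + 2 = 14; 14−1 = 13
i=1: 13 = 2·6 + 1 (b=6); 6→7: 2·7 + 1 = 15; 15−1 = 14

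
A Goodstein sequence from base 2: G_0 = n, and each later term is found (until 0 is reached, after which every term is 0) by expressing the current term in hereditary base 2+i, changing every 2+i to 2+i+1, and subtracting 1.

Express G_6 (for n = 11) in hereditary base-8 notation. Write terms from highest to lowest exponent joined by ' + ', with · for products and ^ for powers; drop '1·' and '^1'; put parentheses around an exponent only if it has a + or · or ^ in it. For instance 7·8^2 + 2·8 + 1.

[0] 11 ≡ 2^(2 + 1) + 2 + 1 (base 2). Lift 3: 85. −1: 84.
[1] 84 ≡ 3^(3 + 1) + 3 (base 3). Lift 4: 1028. −1: 1027.
[2] 1027 ≡ 4^(4 + 1) + 3 (base 4). Lift 5: 15628. −1: 15627.
[3] 15627 ≡ 5^(5 + 1) + 2 (base 5). Lift 6: 279938. −1: 279937.
[4] 279937 ≡ 6^(6 + 1) + 1 (base 6). Lift 7: 5764802. −1: 5764801.
[5] 5764801 ≡ 7^(7 + 1) (base 7). Lift 8: 134217728. −1: 134217727.
[6] 134217727 ≡ 7·8^8 + 7·8^7 + 7·8^6 + 7·8^5 + 7·8^4 + 7·8^3 + 7·8^2 + 7·8 + 7 (base 8). Lift 9: 2749609303. −1: 2749609302.

7·8^8 + 7·8^7 + 7·8^6 + 7·8^5 + 7·8^4 + 7·8^3 + 7·8^2 + 7·8 + 7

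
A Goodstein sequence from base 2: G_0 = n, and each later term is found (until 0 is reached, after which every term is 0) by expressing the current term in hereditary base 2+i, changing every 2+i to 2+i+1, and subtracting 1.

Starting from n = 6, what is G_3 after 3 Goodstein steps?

[0] 6 ≡ 2^2 + 2 (base 2). Lift 3: 30. −1: 29.
[1] 29 ≡ 3^3 + 2 (base 3). Lift 4: 258. −1: 257.
[2] 257 ≡ 4^4 + 1 (base 4). Lift 5: 3126. −1: 3125.
[3] 3125 ≡ 5^5 (base 5). Lift 6: 46656. −1: 46655.

3125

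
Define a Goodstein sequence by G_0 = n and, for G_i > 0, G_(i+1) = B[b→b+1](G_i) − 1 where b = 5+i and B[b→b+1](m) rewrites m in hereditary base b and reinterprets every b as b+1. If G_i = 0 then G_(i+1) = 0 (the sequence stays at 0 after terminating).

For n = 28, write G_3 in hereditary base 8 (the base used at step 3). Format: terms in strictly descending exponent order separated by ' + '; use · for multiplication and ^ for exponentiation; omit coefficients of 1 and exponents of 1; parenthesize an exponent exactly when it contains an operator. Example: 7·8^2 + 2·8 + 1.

8^2

[0] 28 ≡ 5^2 + 3 (base 5). Lift 6: 39. −1: 38.
[1] 38 ≡ 6^2 + 2 (base 6). Lift 7: 51. −1: 50.
[2] 50 ≡ 7^2 + 1 (base 7). Lift 8: 65. −1: 64.
[3] 64 ≡ 8^2 (base 8). Lift 9: 81. −1: 80.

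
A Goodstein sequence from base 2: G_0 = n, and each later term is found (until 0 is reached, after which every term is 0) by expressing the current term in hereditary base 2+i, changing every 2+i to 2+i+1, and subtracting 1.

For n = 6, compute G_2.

257

(0) 6|_2 = 2^2 + 2 ↦ 3^3 + 3|_3 = 30 ⇒ 29
(1) 29|_3 = 3^3 + 2 ↦ 4^4 + 2|_4 = 258 ⇒ 257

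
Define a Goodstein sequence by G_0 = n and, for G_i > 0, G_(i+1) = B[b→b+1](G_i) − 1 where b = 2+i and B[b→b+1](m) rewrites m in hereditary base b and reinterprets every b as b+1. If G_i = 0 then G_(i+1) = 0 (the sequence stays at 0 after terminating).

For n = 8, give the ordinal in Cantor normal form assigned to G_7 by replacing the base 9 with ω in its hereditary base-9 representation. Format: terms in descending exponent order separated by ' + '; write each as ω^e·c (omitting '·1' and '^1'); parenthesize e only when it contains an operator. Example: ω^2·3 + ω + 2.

ω^ω·2 + ω^2·2 + ω + 2

(0) 8|_2 = 2^(2 + 1) ↦ 3^(3 + 1)|_3 = 81 ⇒ 80
(1) 80|_3 = 2·3^3 + 2·3^2 + 2·3 + 2 ↦ 2·4^4 + 2·4^2 + 2·4 + 2|_4 = 554 ⇒ 553
(2) 553|_4 = 2·4^4 + 2·4^2 + 2·4 + 1 ↦ 2·5^5 + 2·5^2 + 2·5 + 1|_5 = 6311 ⇒ 6310
(3) 6310|_5 = 2·5^5 + 2·5^2 + 2·5 ↦ 2·6^6 + 2·6^2 + 2·6|_6 = 93396 ⇒ 93395
(4) 93395|_6 = 2·6^6 + 2·6^2 + 6 + 5 ↦ 2·7^7 + 2·7^2 + 7 + 5|_7 = 1647196 ⇒ 1647195
(5) 1647195|_7 = 2·7^7 + 2·7^2 + 7 + 4 ↦ 2·8^8 + 2·8^2 + 8 + 4|_8 = 33554572 ⇒ 33554571
(6) 33554571|_8 = 2·8^8 + 2·8^2 + 8 + 3 ↦ 2·9^9 + 2·9^2 + 9 + 3|_9 = 774841152 ⇒ 774841151
(7) 774841151|_9 = 2·9^9 + 2·9^2 + 9 + 2 ↦ 2·10^10 + 2·10^2 + 10 + 2|_10 = 20000000212 ⇒ 20000000211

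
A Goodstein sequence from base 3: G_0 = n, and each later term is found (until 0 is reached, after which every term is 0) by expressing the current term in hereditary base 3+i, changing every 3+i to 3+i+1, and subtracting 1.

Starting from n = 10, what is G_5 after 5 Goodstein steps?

33

G_0 = 10. HB_3(10) = 3^2 + 1. Bump = 17. G_1 = 16.
G_1 = 16. HB_4(16) = 4^2. Bump = 25. G_2 = 24.
G_2 = 24. HB_5(24) = 4·5 + 4. Bump = 28. G_3 = 27.
G_3 = 27. HB_6(27) = 4·6 + 3. Bump = 31. G_4 = 30.
G_4 = 30. HB_7(30) = 4·7 + 2. Bump = 34. G_5 = 33.
G_5 = 33. HB_8(33) = 4·8 + 1. Bump = 37. G_6 = 36.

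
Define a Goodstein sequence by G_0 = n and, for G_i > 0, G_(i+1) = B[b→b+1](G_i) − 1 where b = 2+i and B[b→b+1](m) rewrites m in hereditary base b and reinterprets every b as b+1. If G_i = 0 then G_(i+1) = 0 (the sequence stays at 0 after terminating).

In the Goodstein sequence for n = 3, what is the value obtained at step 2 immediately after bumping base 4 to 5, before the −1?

3

base 2: 3 = 2 + 1; at 3: 3 + 1 = 4; next = 3
base 3: 3 = 3; at 4: 4 = 4; next = 3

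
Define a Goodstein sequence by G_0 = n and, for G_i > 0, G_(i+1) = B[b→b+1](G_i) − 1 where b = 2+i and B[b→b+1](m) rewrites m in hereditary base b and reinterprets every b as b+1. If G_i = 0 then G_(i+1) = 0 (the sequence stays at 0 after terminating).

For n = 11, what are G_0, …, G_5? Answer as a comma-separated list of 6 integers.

11, 84, 1027, 15627, 279937, 5764801

G_0 = 11. HB_2(11) = 2^(2 + 1) + 2 + 1. Bump = 85. G_1 = 84.
G_1 = 84. HB_3(84) = 3^(3 + 1) + 3. Bump = 1028. G_2 = 1027.
G_2 = 1027. HB_4(1027) = 4^(4 + 1) + 3. Bump = 15628. G_3 = 15627.
G_3 = 15627. HB_5(15627) = 5^(5 + 1) + 2. Bump = 279938. G_4 = 279937.
G_4 = 279937. HB_6(279937) = 6^(6 + 1) + 1. Bump = 5764802. G_5 = 5764801.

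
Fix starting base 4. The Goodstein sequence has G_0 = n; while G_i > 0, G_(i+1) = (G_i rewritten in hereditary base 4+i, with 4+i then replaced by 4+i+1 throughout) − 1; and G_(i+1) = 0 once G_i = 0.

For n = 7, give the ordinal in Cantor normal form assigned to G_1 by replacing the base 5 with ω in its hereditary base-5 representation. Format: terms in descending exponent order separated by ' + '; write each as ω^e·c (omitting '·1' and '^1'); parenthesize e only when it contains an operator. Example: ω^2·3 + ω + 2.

ω + 2

base 4: 7 = 4 + 3; at 5: 5 + 3 = 8; next = 7
base 5: 7 = 5 + 2; at 6: 6 + 2 = 8; next = 7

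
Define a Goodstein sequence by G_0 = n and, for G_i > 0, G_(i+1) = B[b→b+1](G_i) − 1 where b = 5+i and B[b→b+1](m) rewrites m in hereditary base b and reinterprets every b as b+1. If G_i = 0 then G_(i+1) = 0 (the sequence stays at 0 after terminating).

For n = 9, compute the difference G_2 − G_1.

9 —HB5→ 5 + 4 —bump→ 6 + 4 = 10 —(−1)→ 9
9 —HB6→ 6 + 3 —bump→ 7 + 3 = 10 —(−1)→ 9

0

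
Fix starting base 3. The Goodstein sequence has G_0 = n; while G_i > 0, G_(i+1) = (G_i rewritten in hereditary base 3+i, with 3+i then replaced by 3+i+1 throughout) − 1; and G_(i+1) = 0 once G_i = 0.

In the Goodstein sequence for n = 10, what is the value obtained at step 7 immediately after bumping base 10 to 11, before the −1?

base 3: 10 = 3^2 + 1; at 4: 4^2 + 1 = 17; next = 16
base 4: 16 = 4^2; at 5: 5^2 = 25; next = 24
base 5: 24 = 4·5 + 4; at 6: 4·6 + 4 = 28; next = 27
base 6: 27 = 4·6 + 3; at 7: 4·7 + 3 = 31; next = 30
base 7: 30 = 4·7 + 2; at 8: 4·8 + 2 = 34; next = 33
base 8: 33 = 4·8 + 1; at 9: 4·9 + 1 = 37; next = 36
base 9: 36 = 4·9; at 10: 4·10 = 40; next = 39
base 10: 39 = 3·10 + 9; at 11: 3·11 + 9 = 42; next = 41

42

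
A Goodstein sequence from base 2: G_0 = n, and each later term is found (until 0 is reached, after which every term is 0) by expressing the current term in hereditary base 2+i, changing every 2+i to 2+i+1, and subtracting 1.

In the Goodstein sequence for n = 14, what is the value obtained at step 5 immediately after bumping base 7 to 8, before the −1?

134404972

i=0: 14 = 2^(2 + 1) + 2^2 + 2 (b=2); 2→3: 3^(3 + 1) + 3^3 + 3 = 111; 111−1 = 110
i=1: 110 = 3^(3 + 1) + 3^3 + 2 (b=3); 3→4: 4^(4 + 1) + 4^4 + 2 = 1282; 1282−1 = 1281
i=2: 1281 = 4^(4 + 1) + 4^4 + 1 (b=4); 4→5: 5^(5 + 1) + 5^5 + 1 = 18751; 18751−1 = 18750
i=3: 18750 = 5^(5 + 1) + 5^5 (b=5); 5→6: 6^(6 + 1) + 6^6 = 326592; 326592−1 = 326591
i=4: 326591 = 6^(6 + 1) + 5·6^5 + 5·6^4 + 5·6^3 + 5·6^2 + 5·6 + 5 (b=6); 6→7: 7^(7 + 1) + 5·7^5 + 5·7^4 + 5·7^3 + 5·7^2 + 5·7 + 5 = 5862841; 5862841−1 = 5862840
i=5: 5862840 = 7^(7 + 1) + 5·7^5 + 5·7^4 + 5·7^3 + 5·7^2 + 5·7 + 4 (b=7); 7→8: 8^(8 + 1) + 5·8^5 + 5·8^4 + 5·8^3 + 5·8^2 + 5·8 + 4 = 134404972; 134404972−1 = 134404971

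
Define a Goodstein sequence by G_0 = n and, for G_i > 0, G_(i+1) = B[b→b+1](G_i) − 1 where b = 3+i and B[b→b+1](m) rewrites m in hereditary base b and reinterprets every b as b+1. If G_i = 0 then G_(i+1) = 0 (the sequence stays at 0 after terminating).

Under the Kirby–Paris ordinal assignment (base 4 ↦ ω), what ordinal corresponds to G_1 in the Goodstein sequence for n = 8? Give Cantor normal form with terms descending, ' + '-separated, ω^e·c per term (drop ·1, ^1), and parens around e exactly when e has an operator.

[0] 8 ≡ 2·3 + 2 (base 3). Lift 4: 10. −1: 9.
[1] 9 ≡ 2·4 + 1 (base 4). Lift 5: 11. −1: 10.

ω·2 + 1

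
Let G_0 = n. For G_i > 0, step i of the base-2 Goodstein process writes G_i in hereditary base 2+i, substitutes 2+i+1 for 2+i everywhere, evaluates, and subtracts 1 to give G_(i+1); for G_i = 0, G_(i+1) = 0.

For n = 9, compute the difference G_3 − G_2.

8819

G_0 = 9. HB_2(9) = 2^(2 + 1) + 1. Bump = 82. G_1 = 81.
G_1 = 81. HB_3(81) = 3^(3 + 1). Bump = 1024. G_2 = 1023.
G_2 = 1023. HB_4(1023) = 3·4^4 + 3·4^3 + 3·4^2 + 3·4 + 3. Bump = 9843. G_3 = 9842.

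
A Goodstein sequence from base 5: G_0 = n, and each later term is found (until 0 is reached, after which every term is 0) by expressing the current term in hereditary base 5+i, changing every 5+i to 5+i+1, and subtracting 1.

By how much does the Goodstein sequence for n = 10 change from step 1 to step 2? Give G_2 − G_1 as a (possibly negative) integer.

step 0: 10 = 2·5; sub 6 for 5: 2·6; = 12; G_1 = 12−1 = 11
step 1: 11 = 6 + 5; sub 7 for 6: 7 + 5; = 12; G_2 = 12−1 = 11

0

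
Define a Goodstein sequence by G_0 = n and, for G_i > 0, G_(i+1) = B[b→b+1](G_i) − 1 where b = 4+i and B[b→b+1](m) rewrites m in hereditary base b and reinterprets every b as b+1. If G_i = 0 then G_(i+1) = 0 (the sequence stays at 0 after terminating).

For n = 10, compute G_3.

i=0: 10 = 2·4 + 2 (b=4); 4→5: 2·5 + 2 = 12; 12−1 = 11
i=1: 11 = 2·5 + 1 (b=5); 5→6: 2·6 + 1 = 13; 13−1 = 12
i=2: 12 = 2·6 (b=6); 6→7: 2·7 = 14; 14−1 = 13
i=3: 13 = 7 + 6 (b=7); 7→8: 8 + 6 = 14; 14−1 = 13

13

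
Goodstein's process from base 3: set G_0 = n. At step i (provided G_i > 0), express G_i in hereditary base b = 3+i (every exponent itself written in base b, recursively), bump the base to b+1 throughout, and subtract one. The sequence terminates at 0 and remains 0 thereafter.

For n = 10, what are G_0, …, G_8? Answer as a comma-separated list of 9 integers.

G_0=10  [base 3] 3^2 + 1  →[3↦4]→  4^2 + 1 = 17  −1 ⇒ G_1=16
G_1=16  [base 4] 4^2  →[4↦5]→  5^2 = 25  −1 ⇒ G_2=24
G_2=24  [base 5] 4·5 + 4  →[5↦6]→  4·6 + 4 = 28  −1 ⇒ G_3=27
G_3=27  [base 6] 4·6 + 3  →[6↦7]→  4·7 + 3 = 31  −1 ⇒ G_4=30
G_4=30  [base 7] 4·7 + 2  →[7↦8]→  4·8 + 2 = 34  −1 ⇒ G_5=33
G_5=33  [base 8] 4·8 + 1  →[8↦9]→  4·9 + 1 = 37  −1 ⇒ G_6=36
G_6=36  [base 9] 4·9  →[9↦10]→  4·10 = 40  −1 ⇒ G_7=39
G_7=39  [base 10] 3·10 + 9  →[10↦11]→  3·11 + 9 = 42  −1 ⇒ G_8=41

10, 16, 24, 27, 30, 33, 36, 39, 41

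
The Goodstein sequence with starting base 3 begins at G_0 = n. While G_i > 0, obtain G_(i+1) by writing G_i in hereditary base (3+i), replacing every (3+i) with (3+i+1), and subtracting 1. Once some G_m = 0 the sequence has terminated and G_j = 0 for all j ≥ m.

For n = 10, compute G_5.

[0] 10 ≡ 3^2 + 1 (base 3). Lift 4: 17. −1: 16.
[1] 16 ≡ 4^2 (base 4). Lift 5: 25. −1: 24.
[2] 24 ≡ 4·5 + 4 (base 5). Lift 6: 28. −1: 27.
[3] 27 ≡ 4·6 + 3 (base 6). Lift 7: 31. −1: 30.
[4] 30 ≡ 4·7 + 2 (base 7). Lift 8: 34. −1: 33.
[5] 33 ≡ 4·8 + 1 (base 8). Lift 9: 37. −1: 36.

33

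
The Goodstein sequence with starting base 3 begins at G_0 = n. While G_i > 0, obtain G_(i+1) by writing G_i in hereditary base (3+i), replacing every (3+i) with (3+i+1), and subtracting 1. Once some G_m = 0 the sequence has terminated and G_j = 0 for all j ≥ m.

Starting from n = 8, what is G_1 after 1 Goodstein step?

(0) 8|_3 = 2·3 + 2 ↦ 2·4 + 2|_4 = 10 ⇒ 9
(1) 9|_4 = 2·4 + 1 ↦ 2·5 + 1|_5 = 11 ⇒ 10

9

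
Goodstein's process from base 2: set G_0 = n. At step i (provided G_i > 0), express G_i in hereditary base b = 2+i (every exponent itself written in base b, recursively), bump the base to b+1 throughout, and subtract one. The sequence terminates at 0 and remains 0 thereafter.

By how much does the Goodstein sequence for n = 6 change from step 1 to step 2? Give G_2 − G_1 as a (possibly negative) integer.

(0) 6|_2 = 2^2 + 2 ↦ 3^3 + 3|_3 = 30 ⇒ 29
(1) 29|_3 = 3^3 + 2 ↦ 4^4 + 2|_4 = 258 ⇒ 257

228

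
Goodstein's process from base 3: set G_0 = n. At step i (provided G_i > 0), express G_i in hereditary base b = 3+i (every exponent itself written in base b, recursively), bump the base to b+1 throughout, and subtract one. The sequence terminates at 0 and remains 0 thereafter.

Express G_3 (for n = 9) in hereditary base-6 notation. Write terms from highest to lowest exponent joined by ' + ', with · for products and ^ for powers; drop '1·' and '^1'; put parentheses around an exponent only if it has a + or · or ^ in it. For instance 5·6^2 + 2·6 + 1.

9 —HB3→ 3^2 —bump→ 4^2 = 16 —(−1)→ 15
15 —HB4→ 3·4 + 3 —bump→ 3·5 + 3 = 18 —(−1)→ 17
17 —HB5→ 3·5 + 2 —bump→ 3·6 + 2 = 20 —(−1)→ 19
19 —HB6→ 3·6 + 1 —bump→ 3·7 + 1 = 22 —(−1)→ 21

3·6 + 1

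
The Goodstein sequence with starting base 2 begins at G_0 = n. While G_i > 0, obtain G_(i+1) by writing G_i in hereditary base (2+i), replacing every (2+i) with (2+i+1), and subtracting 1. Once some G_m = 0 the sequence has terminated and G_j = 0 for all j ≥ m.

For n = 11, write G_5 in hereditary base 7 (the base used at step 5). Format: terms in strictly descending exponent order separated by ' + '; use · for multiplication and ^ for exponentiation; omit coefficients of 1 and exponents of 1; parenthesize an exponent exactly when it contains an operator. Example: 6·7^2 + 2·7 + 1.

G_0=11  [base 2] 2^(2 + 1) + 2 + 1  →[2↦3]→  3^(3 + 1) + 3 + 1 = 85  −1 ⇒ G_1=84
G_1=84  [base 3] 3^(3 + 1) + 3  →[3↦4]→  4^(4 + 1) + 4 = 1028  −1 ⇒ G_2=1027
G_2=1027  [base 4] 4^(4 + 1) + 3  →[4↦5]→  5^(5 + 1) + 3 = 15628  −1 ⇒ G_3=15627
G_3=15627  [base 5] 5^(5 + 1) + 2  →[5↦6]→  6^(6 + 1) + 2 = 279938  −1 ⇒ G_4=279937
G_4=279937  [base 6] 6^(6 + 1) + 1  →[6↦7]→  7^(7 + 1) + 1 = 5764802  −1 ⇒ G_5=5764801
G_5=5764801  [base 7] 7^(7 + 1)  →[7↦8]→  8^(8 + 1) = 134217728  −1 ⇒ G_6=134217727

7^(7 + 1)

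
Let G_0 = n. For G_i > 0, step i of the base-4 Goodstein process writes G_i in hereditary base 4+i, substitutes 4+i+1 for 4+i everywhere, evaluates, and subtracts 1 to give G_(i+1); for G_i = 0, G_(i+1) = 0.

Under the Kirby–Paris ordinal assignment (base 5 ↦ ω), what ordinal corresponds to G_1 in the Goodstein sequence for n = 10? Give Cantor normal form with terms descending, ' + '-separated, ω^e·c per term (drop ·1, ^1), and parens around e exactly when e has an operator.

ω·2 + 1

step 0: 10 = 2·4 + 2; sub 5 for 4: 2·5 + 2; = 12; G_1 = 12−1 = 11
step 1: 11 = 2·5 + 1; sub 6 for 5: 2·6 + 1; = 13; G_2 = 13−1 = 12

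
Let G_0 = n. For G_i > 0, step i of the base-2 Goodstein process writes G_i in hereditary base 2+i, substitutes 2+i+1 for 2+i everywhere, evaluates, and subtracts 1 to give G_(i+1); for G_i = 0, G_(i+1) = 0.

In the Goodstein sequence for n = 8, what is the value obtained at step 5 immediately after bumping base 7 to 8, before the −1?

base 2: 8 = 2^(2 + 1); at 3: 3^(3 + 1) = 81; next = 80
base 3: 80 = 2·3^3 + 2·3^2 + 2·3 + 2; at 4: 2·4^4 + 2·4^2 + 2·4 + 2 = 554; next = 553
base 4: 553 = 2·4^4 + 2·4^2 + 2·4 + 1; at 5: 2·5^5 + 2·5^2 + 2·5 + 1 = 6311; next = 6310
base 5: 6310 = 2·5^5 + 2·5^2 + 2·5; at 6: 2·6^6 + 2·6^2 + 2·6 = 93396; next = 93395
base 6: 93395 = 2·6^6 + 2·6^2 + 6 + 5; at 7: 2·7^7 + 2·7^2 + 7 + 5 = 1647196; next = 1647195
base 7: 1647195 = 2·7^7 + 2·7^2 + 7 + 4; at 8: 2·8^8 + 2·8^2 + 8 + 4 = 33554572; next = 33554571

33554572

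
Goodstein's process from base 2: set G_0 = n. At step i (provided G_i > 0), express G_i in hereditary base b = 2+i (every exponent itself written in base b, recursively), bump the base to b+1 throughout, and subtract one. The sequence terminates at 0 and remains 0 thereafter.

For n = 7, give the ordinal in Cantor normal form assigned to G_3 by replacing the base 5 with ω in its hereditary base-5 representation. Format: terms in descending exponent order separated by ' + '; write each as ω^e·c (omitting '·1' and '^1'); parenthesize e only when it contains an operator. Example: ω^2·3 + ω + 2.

[0] 7 ≡ 2^2 + 2 + 1 (base 2). Lift 3: 31. −1: 30.
[1] 30 ≡ 3^3 + 3 (base 3). Lift 4: 260. −1: 259.
[2] 259 ≡ 4^4 + 3 (base 4). Lift 5: 3128. −1: 3127.
[3] 3127 ≡ 5^5 + 2 (base 5). Lift 6: 46658. −1: 46657.

ω^ω + 2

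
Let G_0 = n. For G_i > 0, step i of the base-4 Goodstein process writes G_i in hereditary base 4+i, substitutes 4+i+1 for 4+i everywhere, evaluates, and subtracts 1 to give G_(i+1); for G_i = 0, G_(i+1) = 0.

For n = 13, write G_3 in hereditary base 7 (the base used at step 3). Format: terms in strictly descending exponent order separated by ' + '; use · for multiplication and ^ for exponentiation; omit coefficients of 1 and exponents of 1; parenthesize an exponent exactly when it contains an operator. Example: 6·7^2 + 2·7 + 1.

2·7 + 4

step 0: 13 = 3·4 + 1; sub 5 for 4: 3·5 + 1; = 16; G_1 = 16−1 = 15
step 1: 15 = 3·5; sub 6 for 5: 3·6; = 18; G_2 = 18−1 = 17
step 2: 17 = 2·6 + 5; sub 7 for 6: 2·7 + 5; = 19; G_3 = 19−1 = 18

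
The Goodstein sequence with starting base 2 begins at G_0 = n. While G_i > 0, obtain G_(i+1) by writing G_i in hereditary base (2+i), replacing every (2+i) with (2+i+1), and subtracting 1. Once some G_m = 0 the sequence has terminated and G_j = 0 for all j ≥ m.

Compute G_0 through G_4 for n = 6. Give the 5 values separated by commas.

G_0=6  [base 2] 2^2 + 2  →[2↦3]→  3^3 + 3 = 30  −1 ⇒ G_1=29
G_1=29  [base 3] 3^3 + 2  →[3↦4]→  4^4 + 2 = 258  −1 ⇒ G_2=257
G_2=257  [base 4] 4^4 + 1  →[4↦5]→  5^5 + 1 = 3126  −1 ⇒ G_3=3125
G_3=3125  [base 5] 5^5  →[5↦6]→  6^6 = 46656  −1 ⇒ G_4=46655

6, 29, 257, 3125, 46655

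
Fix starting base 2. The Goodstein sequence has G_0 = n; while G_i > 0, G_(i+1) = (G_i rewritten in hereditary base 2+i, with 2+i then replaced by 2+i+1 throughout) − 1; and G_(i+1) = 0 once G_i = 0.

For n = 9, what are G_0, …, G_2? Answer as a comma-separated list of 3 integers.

9, 81, 1023

i=0: 9 = 2^(2 + 1) + 1 (b=2); 2→3: 3^(3 + 1) + 1 = 82; 82−1 = 81
i=1: 81 = 3^(3 + 1) (b=3); 3→4: 4^(4 + 1) = 1024; 1024−1 = 1023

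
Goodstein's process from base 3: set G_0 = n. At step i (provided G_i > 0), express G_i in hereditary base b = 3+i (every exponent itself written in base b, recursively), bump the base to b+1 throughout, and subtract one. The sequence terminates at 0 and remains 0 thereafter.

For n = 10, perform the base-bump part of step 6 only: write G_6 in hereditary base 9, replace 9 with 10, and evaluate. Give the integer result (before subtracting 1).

G_0 = 10. HB_3(10) = 3^2 + 1. Bump = 17. G_1 = 16.
G_1 = 16. HB_4(16) = 4^2. Bump = 25. G_2 = 24.
G_2 = 24. HB_5(24) = 4·5 + 4. Bump = 28. G_3 = 27.
G_3 = 27. HB_6(27) = 4·6 + 3. Bump = 31. G_4 = 30.
G_4 = 30. HB_7(30) = 4·7 + 2. Bump = 34. G_5 = 33.
G_5 = 33. HB_8(33) = 4·8 + 1. Bump = 37. G_6 = 36.
G_6 = 36. HB_9(36) = 4·9. Bump = 40. G_7 = 39.

40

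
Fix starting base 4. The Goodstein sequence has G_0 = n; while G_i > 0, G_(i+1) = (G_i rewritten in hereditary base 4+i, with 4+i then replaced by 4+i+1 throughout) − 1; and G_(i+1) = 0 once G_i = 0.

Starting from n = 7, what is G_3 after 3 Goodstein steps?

base 4: 7 = 4 + 3; at 5: 5 + 3 = 8; next = 7
base 5: 7 = 5 + 2; at 6: 6 + 2 = 8; next = 7
base 6: 7 = 6 + 1; at 7: 7 + 1 = 8; next = 7

7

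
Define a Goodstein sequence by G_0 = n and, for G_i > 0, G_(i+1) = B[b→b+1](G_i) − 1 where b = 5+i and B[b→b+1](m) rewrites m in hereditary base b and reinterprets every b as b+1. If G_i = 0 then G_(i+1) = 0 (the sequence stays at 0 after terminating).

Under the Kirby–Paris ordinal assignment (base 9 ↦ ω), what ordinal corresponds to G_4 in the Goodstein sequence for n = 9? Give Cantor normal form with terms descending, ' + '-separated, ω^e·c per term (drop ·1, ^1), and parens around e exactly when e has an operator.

ω

base 5: 9 = 5 + 4; at 6: 6 + 4 = 10; next = 9
base 6: 9 = 6 + 3; at 7: 7 + 3 = 10; next = 9
base 7: 9 = 7 + 2; at 8: 8 + 2 = 10; next = 9
base 8: 9 = 8 + 1; at 9: 9 + 1 = 10; next = 9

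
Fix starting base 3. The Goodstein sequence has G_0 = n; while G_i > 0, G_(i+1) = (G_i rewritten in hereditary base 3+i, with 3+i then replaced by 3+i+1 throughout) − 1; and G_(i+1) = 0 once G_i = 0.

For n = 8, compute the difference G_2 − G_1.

8 —HB3→ 2·3 + 2 —bump→ 2·4 + 2 = 10 —(−1)→ 9
9 —HB4→ 2·4 + 1 —bump→ 2·5 + 1 = 11 —(−1)→ 10

1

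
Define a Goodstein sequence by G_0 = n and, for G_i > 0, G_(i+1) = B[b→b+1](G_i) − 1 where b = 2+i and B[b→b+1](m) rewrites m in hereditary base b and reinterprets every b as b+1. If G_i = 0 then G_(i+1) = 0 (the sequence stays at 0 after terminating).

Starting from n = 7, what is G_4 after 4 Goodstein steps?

(0) 7|_2 = 2^2 + 2 + 1 ↦ 3^3 + 3 + 1|_3 = 31 ⇒ 30
(1) 30|_3 = 3^3 + 3 ↦ 4^4 + 4|_4 = 260 ⇒ 259
(2) 259|_4 = 4^4 + 3 ↦ 5^5 + 3|_5 = 3128 ⇒ 3127
(3) 3127|_5 = 5^5 + 2 ↦ 6^6 + 2|_6 = 46658 ⇒ 46657

46657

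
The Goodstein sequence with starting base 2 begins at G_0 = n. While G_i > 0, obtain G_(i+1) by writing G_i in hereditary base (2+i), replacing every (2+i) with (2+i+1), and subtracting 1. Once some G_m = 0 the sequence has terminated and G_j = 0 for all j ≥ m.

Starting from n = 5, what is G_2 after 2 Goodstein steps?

255

G_0=5  [base 2] 2^2 + 1  →[2↦3]→  3^3 + 1 = 28  −1 ⇒ G_1=27
G_1=27  [base 3] 3^3  →[3↦4]→  4^4 = 256  −1 ⇒ G_2=255
G_2=255  [base 4] 3·4^3 + 3·4^2 + 3·4 + 3  →[4↦5]→  3·5^3 + 3·5^2 + 3·5 + 3 = 468  −1 ⇒ G_3=467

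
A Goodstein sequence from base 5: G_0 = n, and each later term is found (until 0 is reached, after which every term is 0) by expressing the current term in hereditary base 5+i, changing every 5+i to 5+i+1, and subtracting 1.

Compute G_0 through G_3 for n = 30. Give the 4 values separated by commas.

(0) 30|_5 = 5^2 + 5 ↦ 6^2 + 6|_6 = 42 ⇒ 41
(1) 41|_6 = 6^2 + 5 ↦ 7^2 + 5|_7 = 54 ⇒ 53
(2) 53|_7 = 7^2 + 4 ↦ 8^2 + 4|_8 = 68 ⇒ 67

30, 41, 53, 67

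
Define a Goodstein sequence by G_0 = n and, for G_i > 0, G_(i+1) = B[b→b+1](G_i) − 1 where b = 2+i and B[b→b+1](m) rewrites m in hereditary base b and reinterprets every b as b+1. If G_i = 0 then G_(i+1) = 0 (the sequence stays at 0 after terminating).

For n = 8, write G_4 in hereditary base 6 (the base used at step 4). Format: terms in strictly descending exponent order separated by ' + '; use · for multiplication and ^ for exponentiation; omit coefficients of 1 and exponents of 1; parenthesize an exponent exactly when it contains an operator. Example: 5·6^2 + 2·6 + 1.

G_0 = 8. HB_2(8) = 2^(2 + 1). Bump = 81. G_1 = 80.
G_1 = 80. HB_3(80) = 2·3^3 + 2·3^2 + 2·3 + 2. Bump = 554. G_2 = 553.
G_2 = 553. HB_4(553) = 2·4^4 + 2·4^2 + 2·4 + 1. Bump = 6311. G_3 = 6310.
G_3 = 6310. HB_5(6310) = 2·5^5 + 2·5^2 + 2·5. Bump = 93396. G_4 = 93395.
G_4 = 93395. HB_6(93395) = 2·6^6 + 2·6^2 + 6 + 5. Bump = 1647196. G_5 = 1647195.

2·6^6 + 2·6^2 + 6 + 5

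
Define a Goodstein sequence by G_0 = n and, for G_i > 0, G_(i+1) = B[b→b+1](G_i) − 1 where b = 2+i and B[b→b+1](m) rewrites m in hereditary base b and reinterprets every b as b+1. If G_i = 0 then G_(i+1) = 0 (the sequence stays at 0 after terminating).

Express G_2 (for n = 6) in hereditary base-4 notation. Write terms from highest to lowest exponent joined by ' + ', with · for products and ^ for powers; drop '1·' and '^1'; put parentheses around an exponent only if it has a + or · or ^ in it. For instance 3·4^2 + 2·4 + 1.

4^4 + 1

6 —HB2→ 2^2 + 2 —bump→ 3^3 + 3 = 30 —(−1)→ 29
29 —HB3→ 3^3 + 2 —bump→ 4^4 + 2 = 258 —(−1)→ 257
257 —HB4→ 4^4 + 1 —bump→ 5^5 + 1 = 3126 —(−1)→ 3125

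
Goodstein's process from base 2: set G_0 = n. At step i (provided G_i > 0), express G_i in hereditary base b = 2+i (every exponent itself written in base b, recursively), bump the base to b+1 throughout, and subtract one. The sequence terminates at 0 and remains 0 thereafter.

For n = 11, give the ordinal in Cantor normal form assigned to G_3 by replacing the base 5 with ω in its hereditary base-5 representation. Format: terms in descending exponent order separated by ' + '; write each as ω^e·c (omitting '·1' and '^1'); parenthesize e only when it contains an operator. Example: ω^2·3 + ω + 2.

ω^(ω + 1) + 2

base 2: 11 = 2^(2 + 1) + 2 + 1; at 3: 3^(3 + 1) + 3 + 1 = 85; next = 84
base 3: 84 = 3^(3 + 1) + 3; at 4: 4^(4 + 1) + 4 = 1028; next = 1027
base 4: 1027 = 4^(4 + 1) + 3; at 5: 5^(5 + 1) + 3 = 15628; next = 15627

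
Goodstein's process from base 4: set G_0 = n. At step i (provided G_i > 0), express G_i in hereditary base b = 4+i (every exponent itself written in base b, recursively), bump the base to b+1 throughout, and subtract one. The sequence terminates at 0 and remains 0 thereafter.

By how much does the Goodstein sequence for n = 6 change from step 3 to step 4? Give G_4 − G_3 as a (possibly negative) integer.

-1

6 —HB4→ 4 + 2 —bump→ 5 + 2 = 7 —(−1)→ 6
6 —HB5→ 5 + 1 —bump→ 6 + 1 = 7 —(−1)→ 6
6 —HB6→ 6 —bump→ 7 = 7 —(−1)→ 6
6 —HB7→ 6 —bump→ 6 = 6 —(−1)→ 5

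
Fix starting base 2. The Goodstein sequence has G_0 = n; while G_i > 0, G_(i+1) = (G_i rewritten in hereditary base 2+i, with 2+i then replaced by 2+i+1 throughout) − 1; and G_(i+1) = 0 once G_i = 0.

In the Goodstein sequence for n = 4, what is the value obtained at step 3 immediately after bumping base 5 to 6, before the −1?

4 —HB2→ 2^2 —bump→ 3^3 = 27 —(−1)→ 26
26 —HB3→ 2·3^2 + 2·3 + 2 —bump→ 2·4^2 + 2·4 + 2 = 42 —(−1)→ 41
41 —HB4→ 2·4^2 + 2·4 + 1 —bump→ 2·5^2 + 2·5 + 1 = 61 —(−1)→ 60
60 —HB5→ 2·5^2 + 2·5 —bump→ 2·6^2 + 2·6 = 84 —(−1)→ 83

84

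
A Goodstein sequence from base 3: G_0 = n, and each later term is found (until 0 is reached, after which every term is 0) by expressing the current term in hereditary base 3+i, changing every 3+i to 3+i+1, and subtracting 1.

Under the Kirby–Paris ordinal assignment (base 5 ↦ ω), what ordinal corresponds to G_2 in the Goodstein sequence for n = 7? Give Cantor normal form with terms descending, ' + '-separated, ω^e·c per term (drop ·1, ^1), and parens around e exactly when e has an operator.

ω + 4

[0] 7 ≡ 2·3 + 1 (base 3). Lift 4: 9. −1: 8.
[1] 8 ≡ 2·4 (base 4). Lift 5: 10. −1: 9.
[2] 9 ≡ 5 + 4 (base 5). Lift 6: 10. −1: 9.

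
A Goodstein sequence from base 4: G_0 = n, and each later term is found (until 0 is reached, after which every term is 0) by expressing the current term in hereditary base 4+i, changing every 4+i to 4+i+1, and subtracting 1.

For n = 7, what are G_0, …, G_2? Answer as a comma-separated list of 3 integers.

step 0: 7 = 4 + 3; sub 5 for 4: 5 + 3; = 8; G_1 = 8−1 = 7
step 1: 7 = 5 + 2; sub 6 for 5: 6 + 2; = 8; G_2 = 8−1 = 7

7, 7, 7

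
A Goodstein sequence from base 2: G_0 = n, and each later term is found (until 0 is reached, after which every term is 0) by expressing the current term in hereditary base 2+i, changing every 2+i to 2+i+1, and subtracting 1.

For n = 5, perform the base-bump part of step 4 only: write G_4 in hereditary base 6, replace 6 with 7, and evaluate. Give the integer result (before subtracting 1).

G_0 = 5. HB_2(5) = 2^2 + 1. Bump = 28. G_1 = 27.
G_1 = 27. HB_3(27) = 3^3. Bump = 256. G_2 = 255.
G_2 = 255. HB_4(255) = 3·4^3 + 3·4^2 + 3·4 + 3. Bump = 468. G_3 = 467.
G_3 = 467. HB_5(467) = 3·5^3 + 3·5^2 + 3·5 + 2. Bump = 776. G_4 = 775.
G_4 = 775. HB_6(775) = 3·6^3 + 3·6^2 + 3·6 + 1. Bump = 1198. G_5 = 1197.

1198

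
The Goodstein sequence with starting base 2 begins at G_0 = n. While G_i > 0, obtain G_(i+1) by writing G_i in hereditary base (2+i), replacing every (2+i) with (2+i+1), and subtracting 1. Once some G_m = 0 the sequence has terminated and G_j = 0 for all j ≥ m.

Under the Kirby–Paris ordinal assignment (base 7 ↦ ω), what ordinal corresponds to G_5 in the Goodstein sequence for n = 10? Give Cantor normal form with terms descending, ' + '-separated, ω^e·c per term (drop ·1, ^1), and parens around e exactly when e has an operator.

10 —HB2→ 2^(2 + 1) + 2 —bump→ 3^(3 + 1) + 3 = 84 —(−1)→ 83
83 —HB3→ 3^(3 + 1) + 2 —bump→ 4^(4 + 1) + 2 = 1026 —(−1)→ 1025
1025 —HB4→ 4^(4 + 1) + 1 —bump→ 5^(5 + 1) + 1 = 15626 —(−1)→ 15625
15625 —HB5→ 5^(5 + 1) —bump→ 6^(6 + 1) = 279936 —(−1)→ 279935
279935 —HB6→ 5·6^6 + 5·6^5 + 5·6^4 + 5·6^3 + 5·6^2 + 5·6 + 5 —bump→ 5·7^7 + 5·7^5 + 5·7^4 + 5·7^3 + 5·7^2 + 5·7 + 5 = 4215755 —(−1)→ 4215754

ω^ω·5 + ω^5·5 + ω^4·5 + ω^3·5 + ω^2·5 + ω·5 + 4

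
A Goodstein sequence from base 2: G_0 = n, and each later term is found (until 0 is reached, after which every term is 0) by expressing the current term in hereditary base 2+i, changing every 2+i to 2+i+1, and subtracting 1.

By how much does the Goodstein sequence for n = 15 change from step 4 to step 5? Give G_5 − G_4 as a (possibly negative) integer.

base 2: 15 = 2^(2 + 1) + 2^2 + 2 + 1; at 3: 3^(3 + 1) + 3^3 + 3 + 1 = 112; next = 111
base 3: 111 = 3^(3 + 1) + 3^3 + 3; at 4: 4^(4 + 1) + 4^4 + 4 = 1284; next = 1283
base 4: 1283 = 4^(4 + 1) + 4^4 + 3; at 5: 5^(5 + 1) + 5^5 + 3 = 18753; next = 18752
base 5: 18752 = 5^(5 + 1) + 5^5 + 2; at 6: 6^(6 + 1) + 6^6 + 2 = 326594; next = 326593
base 6: 326593 = 6^(6 + 1) + 6^6 + 1; at 7: 7^(7 + 1) + 7^7 + 1 = 6588345; next = 6588344

6261751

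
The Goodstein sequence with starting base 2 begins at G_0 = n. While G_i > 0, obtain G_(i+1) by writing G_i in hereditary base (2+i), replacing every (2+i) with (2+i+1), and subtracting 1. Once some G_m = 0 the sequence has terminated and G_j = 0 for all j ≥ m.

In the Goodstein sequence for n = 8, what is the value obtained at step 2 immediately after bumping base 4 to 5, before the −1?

6311

G_0 = 8. HB_2(8) = 2^(2 + 1). Bump = 81. G_1 = 80.
G_1 = 80. HB_3(80) = 2·3^3 + 2·3^2 + 2·3 + 2. Bump = 554. G_2 = 553.
G_2 = 553. HB_4(553) = 2·4^4 + 2·4^2 + 2·4 + 1. Bump = 6311. G_3 = 6310.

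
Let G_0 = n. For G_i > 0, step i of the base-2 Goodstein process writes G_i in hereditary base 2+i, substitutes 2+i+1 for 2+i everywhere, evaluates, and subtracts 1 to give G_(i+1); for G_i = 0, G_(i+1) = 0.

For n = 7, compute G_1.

i=0: 7 = 2^2 + 2 + 1 (b=2); 2→3: 3^3 + 3 + 1 = 31; 31−1 = 30
i=1: 30 = 3^3 + 3 (b=3); 3→4: 4^4 + 4 = 260; 260−1 = 259

30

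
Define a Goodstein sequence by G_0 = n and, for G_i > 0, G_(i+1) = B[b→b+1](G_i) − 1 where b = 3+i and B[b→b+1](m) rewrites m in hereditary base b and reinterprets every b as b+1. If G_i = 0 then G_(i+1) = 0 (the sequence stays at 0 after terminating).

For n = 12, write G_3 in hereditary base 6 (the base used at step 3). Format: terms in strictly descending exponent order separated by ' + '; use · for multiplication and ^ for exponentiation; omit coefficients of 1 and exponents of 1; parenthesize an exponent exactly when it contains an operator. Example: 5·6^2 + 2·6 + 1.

G_0=12  [base 3] 3^2 + 3  →[3↦4]→  4^2 + 4 = 20  −1 ⇒ G_1=19
G_1=19  [base 4] 4^2 + 3  →[4↦5]→  5^2 + 3 = 28  −1 ⇒ G_2=27
G_2=27  [base 5] 5^2 + 2  →[5↦6]→  6^2 + 2 = 38  −1 ⇒ G_3=37
G_3=37  [base 6] 6^2 + 1  →[6↦7]→  7^2 + 1 = 50  −1 ⇒ G_4=49

6^2 + 1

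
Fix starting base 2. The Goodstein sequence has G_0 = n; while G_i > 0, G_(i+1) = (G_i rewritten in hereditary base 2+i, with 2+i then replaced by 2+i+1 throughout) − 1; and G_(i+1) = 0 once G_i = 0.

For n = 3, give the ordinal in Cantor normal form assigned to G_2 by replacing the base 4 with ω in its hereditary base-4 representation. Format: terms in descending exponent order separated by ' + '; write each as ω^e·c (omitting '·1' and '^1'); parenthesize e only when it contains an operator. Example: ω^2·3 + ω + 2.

3 —HB2→ 2 + 1 —bump→ 3 + 1 = 4 —(−1)→ 3
3 —HB3→ 3 —bump→ 4 = 4 —(−1)→ 3
3 —HB4→ 3 —bump→ 3 = 3 —(−1)→ 2

3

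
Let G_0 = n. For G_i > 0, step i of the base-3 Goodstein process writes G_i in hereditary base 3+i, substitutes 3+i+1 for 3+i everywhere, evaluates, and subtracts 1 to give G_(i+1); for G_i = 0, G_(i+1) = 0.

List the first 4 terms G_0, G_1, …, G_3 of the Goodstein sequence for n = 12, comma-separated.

base 3: 12 = 3^2 + 3; at 4: 4^2 + 4 = 20; next = 19
base 4: 19 = 4^2 + 3; at 5: 5^2 + 3 = 28; next = 27
base 5: 27 = 5^2 + 2; at 6: 6^2 + 2 = 38; next = 37

12, 19, 27, 37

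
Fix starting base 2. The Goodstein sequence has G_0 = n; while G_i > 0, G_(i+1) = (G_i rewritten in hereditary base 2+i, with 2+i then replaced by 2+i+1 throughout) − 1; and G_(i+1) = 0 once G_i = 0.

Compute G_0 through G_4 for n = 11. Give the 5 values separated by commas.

11, 84, 1027, 15627, 279937

base 2: 11 = 2^(2 + 1) + 2 + 1; at 3: 3^(3 + 1) + 3 + 1 = 85; next = 84
base 3: 84 = 3^(3 + 1) + 3; at 4: 4^(4 + 1) + 4 = 1028; next = 1027
base 4: 1027 = 4^(4 + 1) + 3; at 5: 5^(5 + 1) + 3 = 15628; next = 15627
base 5: 15627 = 5^(5 + 1) + 2; at 6: 6^(6 + 1) + 2 = 279938; next = 279937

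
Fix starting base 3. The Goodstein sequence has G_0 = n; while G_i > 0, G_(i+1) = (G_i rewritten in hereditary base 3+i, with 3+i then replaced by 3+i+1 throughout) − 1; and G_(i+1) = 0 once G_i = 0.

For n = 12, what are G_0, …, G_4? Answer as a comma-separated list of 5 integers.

12, 19, 27, 37, 49

G_0=12  [base 3] 3^2 + 3  →[3↦4]→  4^2 + 4 = 20  −1 ⇒ G_1=19
G_1=19  [base 4] 4^2 + 3  →[4↦5]→  5^2 + 3 = 28  −1 ⇒ G_2=27
G_2=27  [base 5] 5^2 + 2  →[5↦6]→  6^2 + 2 = 38  −1 ⇒ G_3=37
G_3=37  [base 6] 6^2 + 1  →[6↦7]→  7^2 + 1 = 50  −1 ⇒ G_4=49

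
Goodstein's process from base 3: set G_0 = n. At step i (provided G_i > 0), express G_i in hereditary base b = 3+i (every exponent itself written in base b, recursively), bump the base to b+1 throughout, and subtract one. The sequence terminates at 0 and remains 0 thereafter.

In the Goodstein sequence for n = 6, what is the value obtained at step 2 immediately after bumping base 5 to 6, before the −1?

G_0 = 6. HB_3(6) = 2·3. Bump = 8. G_1 = 7.
G_1 = 7. HB_4(7) = 4 + 3. Bump = 8. G_2 = 7.
G_2 = 7. HB_5(7) = 5 + 2. Bump = 8. G_3 = 7.

8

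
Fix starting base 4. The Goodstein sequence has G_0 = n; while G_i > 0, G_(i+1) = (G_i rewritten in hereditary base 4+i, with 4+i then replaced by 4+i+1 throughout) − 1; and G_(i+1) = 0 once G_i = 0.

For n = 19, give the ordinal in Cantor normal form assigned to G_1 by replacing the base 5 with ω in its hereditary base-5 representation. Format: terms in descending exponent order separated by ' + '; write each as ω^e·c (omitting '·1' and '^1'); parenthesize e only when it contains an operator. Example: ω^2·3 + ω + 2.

ω^2 + 2

G_0 = 19. HB_4(19) = 4^2 + 3. Bump = 28. G_1 = 27.
G_1 = 27. HB_5(27) = 5^2 + 2. Bump = 38. G_2 = 37.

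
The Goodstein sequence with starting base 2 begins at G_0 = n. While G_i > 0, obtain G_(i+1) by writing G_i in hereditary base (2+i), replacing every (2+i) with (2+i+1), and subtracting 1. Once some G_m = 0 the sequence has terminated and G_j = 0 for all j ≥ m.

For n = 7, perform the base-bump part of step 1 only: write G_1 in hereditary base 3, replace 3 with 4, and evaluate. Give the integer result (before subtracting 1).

G_0 = 7. HB_2(7) = 2^2 + 2 + 1. Bump = 31. G_1 = 30.
G_1 = 30. HB_3(30) = 3^3 + 3. Bump = 260. G_2 = 259.

260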